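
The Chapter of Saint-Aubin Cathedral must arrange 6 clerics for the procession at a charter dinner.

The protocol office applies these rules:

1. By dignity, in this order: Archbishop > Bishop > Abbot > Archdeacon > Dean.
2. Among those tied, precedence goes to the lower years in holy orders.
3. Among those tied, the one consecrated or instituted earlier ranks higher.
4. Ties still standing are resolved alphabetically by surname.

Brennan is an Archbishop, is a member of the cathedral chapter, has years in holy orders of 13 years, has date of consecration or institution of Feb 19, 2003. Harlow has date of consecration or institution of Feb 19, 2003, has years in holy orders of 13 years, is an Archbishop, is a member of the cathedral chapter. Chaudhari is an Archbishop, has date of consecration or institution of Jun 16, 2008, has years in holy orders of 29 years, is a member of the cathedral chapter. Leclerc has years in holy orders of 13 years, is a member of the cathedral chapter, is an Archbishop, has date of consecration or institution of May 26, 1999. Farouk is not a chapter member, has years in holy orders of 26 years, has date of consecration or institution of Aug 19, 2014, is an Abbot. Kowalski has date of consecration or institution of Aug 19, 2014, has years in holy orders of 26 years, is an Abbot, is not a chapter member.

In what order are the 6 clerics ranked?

Leclerc, Brennan, Harlow, Chaudhari, Farouk, Kowalski

By dignity: Leclerc, Brennan, Harlow and Chaudhari (Archbishop); then Farouk and Kowalski (Abbot).
Among Leclerc, Brennan, Harlow and Chaudhari, by years in holy orders (lower first): Leclerc, Brennan and Harlow (13 years) before Chaudhari (29 years).
Among Leclerc, Brennan and Harlow, by date of consecration or institution (earlier first): Leclerc (May 26, 1999) before Brennan and Harlow (Feb 19, 2003).
Among Brennan and Harlow, alphabetically by surname: Brennan before Harlow.
Farouk and Kowalski both have years in holy orders 26 years, so the next rule applies.
Farouk and Kowalski both have date of consecration or institution Aug 19, 2014, so the next rule applies.
Among Farouk and Kowalski, alphabetically by surname: Farouk before Kowalski.
Full order: Leclerc, Brennan, Harlow, Chaudhari, Farouk, Kowalski.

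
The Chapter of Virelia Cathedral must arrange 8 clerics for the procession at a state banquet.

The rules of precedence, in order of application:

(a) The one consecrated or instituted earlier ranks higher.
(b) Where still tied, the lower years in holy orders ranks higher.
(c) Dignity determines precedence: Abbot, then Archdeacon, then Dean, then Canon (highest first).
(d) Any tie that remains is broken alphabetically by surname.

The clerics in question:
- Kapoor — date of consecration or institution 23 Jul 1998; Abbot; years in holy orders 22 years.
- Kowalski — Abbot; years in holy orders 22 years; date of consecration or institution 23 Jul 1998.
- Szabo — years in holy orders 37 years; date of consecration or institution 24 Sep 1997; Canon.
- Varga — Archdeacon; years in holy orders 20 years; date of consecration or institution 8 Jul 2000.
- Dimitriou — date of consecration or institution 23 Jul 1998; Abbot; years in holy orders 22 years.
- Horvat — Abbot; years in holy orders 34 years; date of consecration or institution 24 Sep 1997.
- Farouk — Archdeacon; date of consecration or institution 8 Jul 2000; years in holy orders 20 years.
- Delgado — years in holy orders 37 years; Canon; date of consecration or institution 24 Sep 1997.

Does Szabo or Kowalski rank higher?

Szabo

By date of consecration or institution (earlier first): Horvat, Delgado and Szabo (each 24 Sep 1997); then Dimitriou, Kapoor and Kowalski (each 23 Jul 1998); then Farouk and Varga (both 8 Jul 2000).
Among Horvat, Delgado and Szabo, by years in holy orders (lower first): Horvat (34 years) before Delgado and Szabo (37 years).
Delgado and Szabo are each Canon, so the next rule applies.
Among Delgado and Szabo, alphabetically by surname: Delgado before Szabo.
Dimitriou, Kapoor and Kowalski all have years in holy orders 22 years, so the next rule applies.
Dimitriou, Kapoor and Kowalski are each Abbot, so the next rule applies.
Among Dimitriou, Kapoor and Kowalski, alphabetically by surname: Dimitriou before Kapoor before Kowalski.
Farouk and Varga both have years in holy orders 20 years, so the next rule applies.
Farouk and Varga are each Archdeacon, so the next rule applies.
Among Farouk and Varga, alphabetically by surname: Farouk before Varga.
So Szabo takes precedence.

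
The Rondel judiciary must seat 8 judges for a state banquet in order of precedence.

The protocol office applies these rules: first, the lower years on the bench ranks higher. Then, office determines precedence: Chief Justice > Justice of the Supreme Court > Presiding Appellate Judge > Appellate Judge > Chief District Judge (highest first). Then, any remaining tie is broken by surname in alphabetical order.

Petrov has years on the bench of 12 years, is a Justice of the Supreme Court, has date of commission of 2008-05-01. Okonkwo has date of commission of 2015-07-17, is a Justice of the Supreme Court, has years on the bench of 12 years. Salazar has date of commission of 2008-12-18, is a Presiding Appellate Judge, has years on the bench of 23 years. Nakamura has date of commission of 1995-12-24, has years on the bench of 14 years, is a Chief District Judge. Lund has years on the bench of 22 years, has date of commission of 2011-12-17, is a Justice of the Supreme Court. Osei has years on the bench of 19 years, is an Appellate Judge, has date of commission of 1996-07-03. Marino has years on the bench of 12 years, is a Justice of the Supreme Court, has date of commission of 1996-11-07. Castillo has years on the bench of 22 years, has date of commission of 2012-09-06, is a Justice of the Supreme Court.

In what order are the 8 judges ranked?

Marino, Okonkwo, Petrov, Nakamura, Osei, Castillo, Lund, Salazar

By years on the bench (lower first): Marino, Okonkwo and Petrov (each 12 years); then Nakamura (14 years); then Osei (19 years); then Castillo and Lund (both 22 years); then Salazar (23 years).
Marino, Okonkwo and Petrov are each Justice of the Supreme Court, so the next rule applies.
Among Marino, Okonkwo and Petrov, alphabetically by surname: Marino before Okonkwo before Petrov.
Castillo and Lund are each Justice of the Supreme Court, so the next rule applies.
Among Castillo and Lund, alphabetically by surname: Castillo before Lund.
Full order: Marino, Okonkwo, Petrov, Nakamura, Osei, Castillo, Lund, Salazar.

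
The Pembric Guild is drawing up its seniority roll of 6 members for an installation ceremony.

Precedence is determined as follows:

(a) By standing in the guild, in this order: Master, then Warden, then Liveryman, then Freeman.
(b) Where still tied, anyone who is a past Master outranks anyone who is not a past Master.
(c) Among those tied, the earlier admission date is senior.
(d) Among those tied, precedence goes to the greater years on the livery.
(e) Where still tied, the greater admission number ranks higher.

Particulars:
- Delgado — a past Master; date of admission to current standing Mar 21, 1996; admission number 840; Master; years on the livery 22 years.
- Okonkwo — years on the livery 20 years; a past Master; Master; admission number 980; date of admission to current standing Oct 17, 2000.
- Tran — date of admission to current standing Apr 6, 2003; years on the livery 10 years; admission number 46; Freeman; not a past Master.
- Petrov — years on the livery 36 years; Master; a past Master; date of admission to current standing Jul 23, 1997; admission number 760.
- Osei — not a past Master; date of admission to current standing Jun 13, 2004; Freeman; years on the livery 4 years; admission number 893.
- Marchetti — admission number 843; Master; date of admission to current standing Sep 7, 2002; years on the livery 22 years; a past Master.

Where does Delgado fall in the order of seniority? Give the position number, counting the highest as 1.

By standing in the guild: Delgado, Petrov, Okonkwo and Marchetti (Master); then Tran and Osei (Freeman).
Delgado, Petrov, Okonkwo and Marchetti are each a past Master, so the next rule applies.
Among Delgado, Petrov, Okonkwo and Marchetti, by date of admission to current standing (earlier first): Delgado (Mar 21, 1996) before Petrov (Jul 23, 1997) before Okonkwo (Oct 17, 2000) before Marchetti (Sep 7, 2002).
Tran and Osei are each not a past Master, so the next rule applies.
Among Tran and Osei, by date of admission to current standing (earlier first): Tran (Apr 6, 2003) before Osei (Jun 13, 2004).
Order: Delgado, Petrov, Okonkwo, Marchetti, Tran, Osei. So position 1.

1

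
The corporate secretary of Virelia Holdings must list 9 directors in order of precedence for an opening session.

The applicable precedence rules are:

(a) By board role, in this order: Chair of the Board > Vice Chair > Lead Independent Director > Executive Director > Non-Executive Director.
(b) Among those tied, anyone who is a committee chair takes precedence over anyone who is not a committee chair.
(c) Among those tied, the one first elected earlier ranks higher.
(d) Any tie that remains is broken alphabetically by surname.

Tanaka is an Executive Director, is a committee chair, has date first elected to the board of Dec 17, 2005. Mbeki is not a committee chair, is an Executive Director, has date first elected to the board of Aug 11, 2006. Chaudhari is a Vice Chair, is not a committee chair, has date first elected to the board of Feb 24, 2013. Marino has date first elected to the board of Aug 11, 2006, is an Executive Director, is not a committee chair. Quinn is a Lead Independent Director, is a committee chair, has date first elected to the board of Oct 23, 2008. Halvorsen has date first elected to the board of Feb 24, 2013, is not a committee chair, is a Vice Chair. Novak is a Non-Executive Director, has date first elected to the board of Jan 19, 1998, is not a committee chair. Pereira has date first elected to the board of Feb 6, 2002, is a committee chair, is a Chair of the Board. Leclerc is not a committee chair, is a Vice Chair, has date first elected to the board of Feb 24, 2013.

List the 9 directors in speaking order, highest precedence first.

Pereira, Chaudhari, Halvorsen, Leclerc, Quinn, Tanaka, Marino, Mbeki, Novak

By board role: Pereira (Chair of the Board); then Chaudhari, Halvorsen and Leclerc (Vice Chair); then Quinn (Lead Independent Director); then Tanaka, Marino and Mbeki (Executive Director); then Novak (Non-Executive Director).
Chaudhari, Halvorsen and Leclerc are each not a committee chair, so the next rule applies.
Chaudhari, Halvorsen and Leclerc all have date first elected to the board Feb 24, 2013, so the next rule applies.
Among Chaudhari, Halvorsen and Leclerc, alphabetically by surname: Chaudhari before Halvorsen before Leclerc.
Among Tanaka, Marino and Mbeki, a committee chair before not a committee chair: Tanaka (a committee chair) before Marino and Mbeki (not a committee chair).
Marino and Mbeki both have date first elected to the board Aug 11, 2006, so the next rule applies.
Among Marino and Mbeki, alphabetically by surname: Marino before Mbeki.
Full order: Pereira, Chaudhari, Halvorsen, Leclerc, Quinn, Tanaka, Marino, Mbeki, Novak.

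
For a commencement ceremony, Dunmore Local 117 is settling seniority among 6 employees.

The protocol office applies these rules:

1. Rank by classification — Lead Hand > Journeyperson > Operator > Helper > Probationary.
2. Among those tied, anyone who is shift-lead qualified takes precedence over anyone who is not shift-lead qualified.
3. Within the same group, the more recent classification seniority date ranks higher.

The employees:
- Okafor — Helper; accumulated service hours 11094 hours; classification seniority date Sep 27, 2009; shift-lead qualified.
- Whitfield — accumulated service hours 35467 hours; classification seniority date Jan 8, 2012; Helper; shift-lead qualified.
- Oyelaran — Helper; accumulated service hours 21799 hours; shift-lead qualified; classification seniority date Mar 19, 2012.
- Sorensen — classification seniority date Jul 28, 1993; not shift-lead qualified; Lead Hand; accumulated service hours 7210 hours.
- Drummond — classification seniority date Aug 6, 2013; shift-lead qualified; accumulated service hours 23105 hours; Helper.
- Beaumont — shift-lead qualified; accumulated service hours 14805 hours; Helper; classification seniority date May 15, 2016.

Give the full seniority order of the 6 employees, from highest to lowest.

Sorensen, Beaumont, Drummond, Oyelaran, Whitfield, Okafor

By classification: Sorensen (Lead Hand); then Beaumont, Drummond, Oyelaran, Whitfield and Okafor (Helper).
Beaumont, Drummond, Oyelaran, Whitfield and Okafor are each shift-lead qualified, so the next rule applies.
Among Beaumont, Drummond, Oyelaran, Whitfield and Okafor, by classification seniority date (later first): Beaumont (May 15, 2016) before Drummond (Aug 6, 2013) before Oyelaran (Mar 19, 2012) before Whitfield (Jan 8, 2012) before Okafor (Sep 27, 2009).
Full order: Sorensen, Beaumont, Drummond, Oyelaran, Whitfield, Okafor.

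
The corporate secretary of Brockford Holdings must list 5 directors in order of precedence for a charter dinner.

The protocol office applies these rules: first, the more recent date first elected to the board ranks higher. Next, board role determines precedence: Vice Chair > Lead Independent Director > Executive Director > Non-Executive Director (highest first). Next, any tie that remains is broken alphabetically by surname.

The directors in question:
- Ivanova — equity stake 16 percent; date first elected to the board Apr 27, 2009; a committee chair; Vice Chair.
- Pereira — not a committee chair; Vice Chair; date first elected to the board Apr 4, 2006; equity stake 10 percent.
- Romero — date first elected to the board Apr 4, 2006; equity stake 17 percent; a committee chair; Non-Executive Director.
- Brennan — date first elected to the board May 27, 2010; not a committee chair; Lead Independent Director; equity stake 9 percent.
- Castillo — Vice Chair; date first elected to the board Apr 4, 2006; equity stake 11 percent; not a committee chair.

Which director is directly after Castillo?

By date first elected to the board (later first): Brennan (May 27, 2010); then Ivanova (Apr 27, 2009); then Castillo, Pereira and Romero (each Apr 4, 2006).
Among Castillo, Pereira and Romero, by board role: Castillo and Pereira (Vice Chair) before Romero (Non-Executive Director).
Among Castillo and Pereira, alphabetically by surname: Castillo before Pereira.
Order: Brennan, Ivanova, Castillo, Pereira, Romero.

Pereira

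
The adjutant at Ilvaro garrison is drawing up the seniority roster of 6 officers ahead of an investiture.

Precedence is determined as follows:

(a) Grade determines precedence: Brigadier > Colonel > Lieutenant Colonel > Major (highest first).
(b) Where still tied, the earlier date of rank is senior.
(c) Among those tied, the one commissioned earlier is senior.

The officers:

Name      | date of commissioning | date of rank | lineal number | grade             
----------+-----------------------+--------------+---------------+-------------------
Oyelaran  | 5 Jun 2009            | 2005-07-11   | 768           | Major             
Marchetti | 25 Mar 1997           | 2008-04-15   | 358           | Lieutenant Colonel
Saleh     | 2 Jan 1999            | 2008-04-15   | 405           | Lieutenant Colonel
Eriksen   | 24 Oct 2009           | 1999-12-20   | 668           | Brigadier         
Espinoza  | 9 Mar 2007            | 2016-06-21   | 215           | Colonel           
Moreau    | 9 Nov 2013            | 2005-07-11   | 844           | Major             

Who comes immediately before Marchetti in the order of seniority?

Espinoza

By grade: Eriksen (Brigadier); then Espinoza (Colonel); then Marchetti and Saleh (Lieutenant Colonel); then Oyelaran and Moreau (Major).
Marchetti and Saleh both have date of rank 2008-04-15, so the next rule applies.
Among Marchetti and Saleh, by date of commissioning (earlier first): Marchetti (25 Mar 1997) before Saleh (2 Jan 1999).
Oyelaran and Moreau both have date of rank 2005-07-11, so the next rule applies.
Among Oyelaran and Moreau, by date of commissioning (earlier first): Oyelaran (5 Jun 2009) before Moreau (9 Nov 2013).
Order: Eriksen, Espinoza, Marchetti, Saleh, Oyelaran, Moreau.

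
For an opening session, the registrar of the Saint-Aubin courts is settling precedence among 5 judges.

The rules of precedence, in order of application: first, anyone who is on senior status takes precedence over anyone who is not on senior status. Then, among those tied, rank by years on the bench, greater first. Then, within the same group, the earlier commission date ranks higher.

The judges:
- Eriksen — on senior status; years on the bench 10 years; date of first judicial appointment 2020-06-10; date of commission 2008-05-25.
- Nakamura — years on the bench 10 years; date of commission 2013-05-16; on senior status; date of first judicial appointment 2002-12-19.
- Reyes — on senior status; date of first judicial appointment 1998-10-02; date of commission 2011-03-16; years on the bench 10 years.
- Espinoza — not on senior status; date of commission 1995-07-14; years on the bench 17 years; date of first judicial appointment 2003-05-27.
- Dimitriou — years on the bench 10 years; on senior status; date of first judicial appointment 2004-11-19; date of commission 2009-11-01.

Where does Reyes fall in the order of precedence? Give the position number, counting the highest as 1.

By the first rule: Eriksen, Dimitriou, Reyes and Nakamura (each on senior status); then Espinoza (not on senior status).
Eriksen, Dimitriou, Reyes and Nakamura all have years on the bench 10 years, so the next rule applies.
Among Eriksen, Dimitriou, Reyes and Nakamura, by date of commission (earlier first): Eriksen (2008-05-25) before Dimitriou (2009-11-01) before Reyes (2011-03-16) before Nakamura (2013-05-16).
Order: Eriksen, Dimitriou, Reyes, Nakamura, Espinoza. So position 3.

3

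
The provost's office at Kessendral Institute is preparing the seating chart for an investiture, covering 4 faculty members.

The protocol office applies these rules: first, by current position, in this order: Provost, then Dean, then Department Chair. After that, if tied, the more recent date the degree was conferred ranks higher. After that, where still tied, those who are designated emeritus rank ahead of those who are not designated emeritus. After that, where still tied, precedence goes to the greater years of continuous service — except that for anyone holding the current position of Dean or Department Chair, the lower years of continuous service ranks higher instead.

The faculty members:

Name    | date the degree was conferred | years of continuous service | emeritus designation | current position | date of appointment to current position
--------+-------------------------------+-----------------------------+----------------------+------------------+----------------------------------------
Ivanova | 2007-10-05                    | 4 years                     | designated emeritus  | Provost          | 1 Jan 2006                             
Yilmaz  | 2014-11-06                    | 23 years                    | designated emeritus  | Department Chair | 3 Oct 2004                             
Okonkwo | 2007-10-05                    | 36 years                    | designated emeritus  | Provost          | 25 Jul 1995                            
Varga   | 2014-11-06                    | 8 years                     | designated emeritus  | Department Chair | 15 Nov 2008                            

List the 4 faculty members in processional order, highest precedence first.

By current position: Okonkwo and Ivanova (Provost); then Varga and Yilmaz (Department Chair).
Okonkwo and Ivanova both have date the degree was conferred 2007-10-05, so the next rule applies.
Okonkwo and Ivanova are each designated emeritus, so the next rule applies.
Among Okonkwo and Ivanova, by years of continuous service (higher first): Okonkwo (36 years) before Ivanova (4 years).
Varga and Yilmaz both have date the degree was conferred 2014-11-06, so the next rule applies.
Varga and Yilmaz are each designated emeritus, so the next rule applies.
Among Varga and Yilmaz, by years of continuous service (lower first) (reversed rule for this group): Varga (8 years) before Yilmaz (23 years).
Full order: Okonkwo, Ivanova, Varga, Yilmaz.

Okonkwo, Ivanova, Varga, Yilmaz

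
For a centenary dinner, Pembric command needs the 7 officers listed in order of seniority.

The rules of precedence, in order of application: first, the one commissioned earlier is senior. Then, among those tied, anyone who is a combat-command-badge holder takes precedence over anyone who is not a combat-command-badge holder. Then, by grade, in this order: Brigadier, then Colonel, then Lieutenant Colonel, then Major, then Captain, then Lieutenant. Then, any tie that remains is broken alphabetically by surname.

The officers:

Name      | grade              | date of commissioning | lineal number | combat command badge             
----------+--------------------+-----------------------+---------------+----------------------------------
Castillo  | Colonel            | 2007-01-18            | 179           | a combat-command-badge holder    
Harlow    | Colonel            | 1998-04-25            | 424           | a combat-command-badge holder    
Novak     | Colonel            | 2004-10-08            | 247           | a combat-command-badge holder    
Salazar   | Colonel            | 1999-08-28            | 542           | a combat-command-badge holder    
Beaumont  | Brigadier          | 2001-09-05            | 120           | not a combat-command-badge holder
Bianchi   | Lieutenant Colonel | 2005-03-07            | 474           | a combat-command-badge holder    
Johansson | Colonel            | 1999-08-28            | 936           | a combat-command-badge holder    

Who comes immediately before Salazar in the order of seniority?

By date of commissioning (earlier first): Harlow (1998-04-25); then Johansson and Salazar (both 1999-08-28); then Beaumont (2001-09-05); then Novak (2004-10-08); then Bianchi (2005-03-07); then Castillo (2007-01-18).
Johansson and Salazar are each a combat-command-badge holder, so the next rule applies.
Johansson and Salazar are each Colonel, so the next rule applies.
Among Johansson and Salazar, alphabetically by surname: Johansson before Salazar.
Order: Harlow, Johansson, Salazar, Beaumont, Novak, Bianchi, Castillo.

Johansson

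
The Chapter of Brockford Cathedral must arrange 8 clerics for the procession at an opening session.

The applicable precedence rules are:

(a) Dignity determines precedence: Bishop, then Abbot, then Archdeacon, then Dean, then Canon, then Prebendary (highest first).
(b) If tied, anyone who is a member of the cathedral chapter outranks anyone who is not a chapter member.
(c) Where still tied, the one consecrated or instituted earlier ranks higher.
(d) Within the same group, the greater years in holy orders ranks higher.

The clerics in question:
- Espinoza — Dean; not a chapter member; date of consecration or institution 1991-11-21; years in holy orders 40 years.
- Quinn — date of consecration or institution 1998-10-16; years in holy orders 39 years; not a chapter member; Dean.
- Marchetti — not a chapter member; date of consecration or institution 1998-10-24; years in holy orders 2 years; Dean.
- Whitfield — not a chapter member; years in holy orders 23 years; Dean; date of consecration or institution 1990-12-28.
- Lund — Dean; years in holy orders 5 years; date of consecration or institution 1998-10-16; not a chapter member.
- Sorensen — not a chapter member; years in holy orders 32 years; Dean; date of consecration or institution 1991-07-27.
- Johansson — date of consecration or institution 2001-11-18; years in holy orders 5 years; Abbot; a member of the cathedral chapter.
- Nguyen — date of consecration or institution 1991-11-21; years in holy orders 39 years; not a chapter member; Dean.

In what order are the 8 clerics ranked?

Johansson, Whitfield, Sorensen, Espinoza, Nguyen, Quinn, Lund, Marchetti

By dignity: Johansson (Abbot); then Whitfield, Sorensen, Espinoza, Nguyen, Quinn, Lund and Marchetti (Dean).
Whitfield, Sorensen, Espinoza, Nguyen, Quinn, Lund and Marchetti are each not a chapter member, so the next rule applies.
Among Whitfield, Sorensen, Espinoza, Nguyen, Quinn, Lund and Marchetti, by date of consecration or institution (earlier first): Whitfield (1990-12-28) before Sorensen (1991-07-27) before Espinoza and Nguyen (1991-11-21) before Quinn and Lund (1998-10-16) before Marchetti (1998-10-24).
Among Espinoza and Nguyen, by years in holy orders (higher first): Espinoza (40 years) before Nguyen (39 years).
Among Quinn and Lund, by years in holy orders (higher first): Quinn (39 years) before Lund (5 years).
Full order: Johansson, Whitfield, Sorensen, Espinoza, Nguyen, Quinn, Lund, Marchetti.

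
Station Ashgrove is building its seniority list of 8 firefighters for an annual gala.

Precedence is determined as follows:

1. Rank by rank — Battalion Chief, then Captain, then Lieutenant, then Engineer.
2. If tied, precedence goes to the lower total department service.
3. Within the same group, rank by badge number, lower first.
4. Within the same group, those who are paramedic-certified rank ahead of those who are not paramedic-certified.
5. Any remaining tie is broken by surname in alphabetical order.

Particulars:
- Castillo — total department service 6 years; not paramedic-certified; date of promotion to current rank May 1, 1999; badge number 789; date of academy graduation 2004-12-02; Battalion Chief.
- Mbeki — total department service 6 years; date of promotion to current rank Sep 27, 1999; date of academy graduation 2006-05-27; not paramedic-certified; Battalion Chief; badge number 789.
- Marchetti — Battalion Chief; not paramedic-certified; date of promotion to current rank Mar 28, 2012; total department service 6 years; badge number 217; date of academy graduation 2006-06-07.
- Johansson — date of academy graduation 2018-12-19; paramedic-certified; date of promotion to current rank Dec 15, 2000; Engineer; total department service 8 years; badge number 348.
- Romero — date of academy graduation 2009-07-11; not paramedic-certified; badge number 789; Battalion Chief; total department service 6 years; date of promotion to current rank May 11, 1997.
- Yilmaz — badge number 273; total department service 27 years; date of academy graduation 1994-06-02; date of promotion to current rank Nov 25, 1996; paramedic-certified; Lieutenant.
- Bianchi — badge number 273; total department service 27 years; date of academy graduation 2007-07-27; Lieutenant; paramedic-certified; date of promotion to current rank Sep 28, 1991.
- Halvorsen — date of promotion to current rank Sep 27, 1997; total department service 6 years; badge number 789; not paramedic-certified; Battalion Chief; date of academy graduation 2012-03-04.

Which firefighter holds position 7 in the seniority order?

By rank: Marchetti, Castillo, Halvorsen, Mbeki and Romero (Battalion Chief); then Bianchi and Yilmaz (Lieutenant); then Johansson (Engineer).
Marchetti, Castillo, Halvorsen, Mbeki and Romero all have total department service 6 years, so the next rule applies.
Among Marchetti, Castillo, Halvorsen, Mbeki and Romero, by badge number (lower first): Marchetti (217) before Castillo, Halvorsen, Mbeki and Romero (789).
Castillo, Halvorsen, Mbeki and Romero are each not paramedic-certified, so the next rule applies.
Among Castillo, Halvorsen, Mbeki and Romero, alphabetically by surname: Castillo before Halvorsen before Mbeki before Romero.
Bianchi and Yilmaz both have total department service 27 years, so the next rule applies.
Bianchi and Yilmaz both have badge number 273, so the next rule applies.
Bianchi and Yilmaz are each paramedic-certified, so the next rule applies.
Among Bianchi and Yilmaz, alphabetically by surname: Bianchi before Yilmaz.
Order: Marchetti, Castillo, Halvorsen, Mbeki, Romero, Bianchi, Yilmaz, Johansson.

Yilmaz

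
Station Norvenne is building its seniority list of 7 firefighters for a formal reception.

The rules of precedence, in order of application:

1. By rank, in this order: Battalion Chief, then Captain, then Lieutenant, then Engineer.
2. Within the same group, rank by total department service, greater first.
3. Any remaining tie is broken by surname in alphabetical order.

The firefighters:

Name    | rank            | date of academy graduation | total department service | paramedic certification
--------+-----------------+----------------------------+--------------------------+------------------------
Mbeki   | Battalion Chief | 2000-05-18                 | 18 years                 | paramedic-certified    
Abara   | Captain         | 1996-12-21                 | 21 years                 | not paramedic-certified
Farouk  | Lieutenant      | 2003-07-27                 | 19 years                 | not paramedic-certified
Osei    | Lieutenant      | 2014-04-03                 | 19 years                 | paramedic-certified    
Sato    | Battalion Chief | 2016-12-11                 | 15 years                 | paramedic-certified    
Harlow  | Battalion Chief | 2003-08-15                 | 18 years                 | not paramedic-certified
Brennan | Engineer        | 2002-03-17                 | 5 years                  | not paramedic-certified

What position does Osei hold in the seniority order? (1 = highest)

6

By rank: Harlow, Mbeki and Sato (Battalion Chief); then Abara (Captain); then Farouk and Osei (Lieutenant); then Brennan (Engineer).
Among Harlow, Mbeki and Sato, by total department service (higher first): Harlow and Mbeki (18 years) before Sato (15 years).
Among Harlow and Mbeki, alphabetically by surname: Harlow before Mbeki.
Farouk and Osei both have total department service 19 years, so the next rule applies.
Among Farouk and Osei, alphabetically by surname: Farouk before Osei.
Order: Harlow, Mbeki, Sato, Abara, Farouk, Osei, Brennan. So position 6.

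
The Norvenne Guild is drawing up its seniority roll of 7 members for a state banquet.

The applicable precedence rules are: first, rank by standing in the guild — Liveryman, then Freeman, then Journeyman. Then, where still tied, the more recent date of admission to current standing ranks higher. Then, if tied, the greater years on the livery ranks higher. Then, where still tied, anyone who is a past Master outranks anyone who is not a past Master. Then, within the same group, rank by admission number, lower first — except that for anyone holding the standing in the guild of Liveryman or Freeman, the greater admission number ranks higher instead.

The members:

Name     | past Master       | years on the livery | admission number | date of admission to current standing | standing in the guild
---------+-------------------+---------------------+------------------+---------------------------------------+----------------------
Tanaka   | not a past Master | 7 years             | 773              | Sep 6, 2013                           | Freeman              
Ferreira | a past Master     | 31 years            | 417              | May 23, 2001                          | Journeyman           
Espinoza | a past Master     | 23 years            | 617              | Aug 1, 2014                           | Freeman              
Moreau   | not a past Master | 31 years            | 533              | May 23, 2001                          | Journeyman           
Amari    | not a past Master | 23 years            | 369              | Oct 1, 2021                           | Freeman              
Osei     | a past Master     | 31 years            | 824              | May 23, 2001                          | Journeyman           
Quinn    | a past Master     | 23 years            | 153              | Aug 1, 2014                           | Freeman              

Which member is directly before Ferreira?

Tanaka

By standing in the guild: Amari, Espinoza, Quinn and Tanaka (Freeman); then Ferreira, Osei and Moreau (Journeyman).
Among Amari, Espinoza, Quinn and Tanaka, by date of admission to current standing (later first): Amari (Oct 1, 2021) before Espinoza and Quinn (Aug 1, 2014) before Tanaka (Sep 6, 2013).
Espinoza and Quinn both have years on the livery 23 years, so the next rule applies.
Espinoza and Quinn are each a past Master, so the next rule applies.
Among Espinoza and Quinn, by admission number (higher first) (reversed rule for this group): Espinoza (617) before Quinn (153).
Ferreira, Osei and Moreau all have date of admission to current standing May 23, 2001, so the next rule applies.
Ferreira, Osei and Moreau all have years on the livery 31 years, so the next rule applies.
Among Ferreira, Osei and Moreau, a past Master before not a past Master: Ferreira and Osei (a past Master) before Moreau (not a past Master).
Among Ferreira and Osei, by admission number (lower first): Ferreira (417) before Osei (824).
Order: Amari, Espinoza, Quinn, Tanaka, Ferreira, Osei, Moreau.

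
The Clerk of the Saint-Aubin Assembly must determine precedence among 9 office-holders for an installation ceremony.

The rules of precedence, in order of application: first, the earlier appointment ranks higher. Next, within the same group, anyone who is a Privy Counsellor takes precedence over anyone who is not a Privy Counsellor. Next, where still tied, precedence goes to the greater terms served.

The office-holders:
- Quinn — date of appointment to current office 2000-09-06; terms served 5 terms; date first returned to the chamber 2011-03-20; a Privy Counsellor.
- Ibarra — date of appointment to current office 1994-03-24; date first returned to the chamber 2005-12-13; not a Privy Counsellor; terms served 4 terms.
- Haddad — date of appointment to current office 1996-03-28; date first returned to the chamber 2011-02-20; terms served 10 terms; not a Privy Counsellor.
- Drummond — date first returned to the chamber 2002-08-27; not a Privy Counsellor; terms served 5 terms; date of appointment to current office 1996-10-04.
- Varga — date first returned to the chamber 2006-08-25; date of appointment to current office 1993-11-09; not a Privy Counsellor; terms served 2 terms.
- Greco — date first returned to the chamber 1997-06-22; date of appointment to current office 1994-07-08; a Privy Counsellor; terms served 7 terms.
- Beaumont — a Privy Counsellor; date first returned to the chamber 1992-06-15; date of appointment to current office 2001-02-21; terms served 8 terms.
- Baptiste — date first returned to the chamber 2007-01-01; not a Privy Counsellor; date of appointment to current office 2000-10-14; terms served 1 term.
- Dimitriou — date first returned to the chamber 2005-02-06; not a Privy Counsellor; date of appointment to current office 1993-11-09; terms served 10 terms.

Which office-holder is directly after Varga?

By date of appointment to current office (earlier first): Dimitriou and Varga (both 1993-11-09); then Ibarra (1994-03-24); then Greco (1994-07-08); then Haddad (1996-03-28); then Drummond (1996-10-04); then Quinn (2000-09-06); then Baptiste (2000-10-14); then Beaumont (2001-02-21).
Dimitriou and Varga are each not a Privy Counsellor, so the next rule applies.
Among Dimitriou and Varga, by terms served (higher first): Dimitriou (10 terms) before Varga (2 terms).
Order: Dimitriou, Varga, Ibarra, Greco, Haddad, Drummond, Quinn, Baptiste, Beaumont.

Ibarra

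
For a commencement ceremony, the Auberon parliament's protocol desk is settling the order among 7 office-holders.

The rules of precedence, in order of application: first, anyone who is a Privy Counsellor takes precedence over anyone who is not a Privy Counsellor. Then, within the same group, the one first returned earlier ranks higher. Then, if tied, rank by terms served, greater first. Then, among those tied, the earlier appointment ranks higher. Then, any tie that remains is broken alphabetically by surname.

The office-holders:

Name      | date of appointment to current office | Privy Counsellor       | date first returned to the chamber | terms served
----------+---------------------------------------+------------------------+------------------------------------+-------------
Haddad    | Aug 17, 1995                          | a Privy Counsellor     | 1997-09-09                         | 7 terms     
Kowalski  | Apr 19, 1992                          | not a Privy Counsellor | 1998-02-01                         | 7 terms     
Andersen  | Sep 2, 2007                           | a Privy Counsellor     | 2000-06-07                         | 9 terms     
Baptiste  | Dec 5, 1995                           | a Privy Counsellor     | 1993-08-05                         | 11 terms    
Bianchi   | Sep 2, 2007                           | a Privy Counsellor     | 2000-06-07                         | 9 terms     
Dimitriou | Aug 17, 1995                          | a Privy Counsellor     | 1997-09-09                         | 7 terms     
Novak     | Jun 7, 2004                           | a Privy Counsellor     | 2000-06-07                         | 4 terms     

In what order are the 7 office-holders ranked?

By the first rule: Baptiste, Dimitriou, Haddad, Andersen, Bianchi and Novak (each a Privy Counsellor); then Kowalski (not a Privy Counsellor).
Among Baptiste, Dimitriou, Haddad, Andersen, Bianchi and Novak, by date first returned to the chamber (earlier first): Baptiste (1993-08-05) before Dimitriou and Haddad (1997-09-09) before Andersen, Bianchi and Novak (2000-06-07).
Dimitriou and Haddad both have terms served 7 terms, so the next rule applies.
Dimitriou and Haddad both have date of appointment to current office Aug 17, 1995, so the next rule applies.
Among Dimitriou and Haddad, alphabetically by surname: Dimitriou before Haddad.
Among Andersen, Bianchi and Novak, by terms served (higher first): Andersen and Bianchi (9 terms) before Novak (4 terms).
Andersen and Bianchi both have date of appointment to current office Sep 2, 2007, so the next rule applies.
Among Andersen and Bianchi, alphabetically by surname: Andersen before Bianchi.
Full order: Baptiste, Dimitriou, Haddad, Andersen, Bianchi, Novak, Kowalski.

Baptiste, Dimitriou, Haddad, Andersen, Bianchi, Novak, Kowalski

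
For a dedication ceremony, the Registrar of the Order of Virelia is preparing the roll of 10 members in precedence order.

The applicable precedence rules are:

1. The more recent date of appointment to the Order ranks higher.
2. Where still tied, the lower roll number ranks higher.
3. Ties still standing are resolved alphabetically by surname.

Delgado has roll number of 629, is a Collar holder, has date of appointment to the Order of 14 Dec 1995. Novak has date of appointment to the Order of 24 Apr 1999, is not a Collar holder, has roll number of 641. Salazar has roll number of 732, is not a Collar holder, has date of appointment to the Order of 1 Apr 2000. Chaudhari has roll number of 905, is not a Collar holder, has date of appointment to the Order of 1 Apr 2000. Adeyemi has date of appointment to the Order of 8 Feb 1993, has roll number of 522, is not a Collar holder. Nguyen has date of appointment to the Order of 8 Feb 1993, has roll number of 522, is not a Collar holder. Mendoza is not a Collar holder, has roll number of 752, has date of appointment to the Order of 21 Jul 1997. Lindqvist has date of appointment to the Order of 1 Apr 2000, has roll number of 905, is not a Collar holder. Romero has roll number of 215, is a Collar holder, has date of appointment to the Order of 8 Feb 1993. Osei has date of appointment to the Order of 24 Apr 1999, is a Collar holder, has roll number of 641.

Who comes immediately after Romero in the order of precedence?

By date of appointment to the Order (later first): Salazar, Chaudhari and Lindqvist (each 1 Apr 2000); then Novak and Osei (both 24 Apr 1999); then Mendoza (21 Jul 1997); then Delgado (14 Dec 1995); then Romero, Adeyemi and Nguyen (each 8 Feb 1993).
Among Salazar, Chaudhari and Lindqvist, by roll number (lower first): Salazar (732) before Chaudhari and Lindqvist (905).
Among Chaudhari and Lindqvist, alphabetically by surname: Chaudhari before Lindqvist.
Novak and Osei both have roll number 641, so the next rule applies.
Among Novak and Osei, alphabetically by surname: Novak before Osei.
Among Romero, Adeyemi and Nguyen, by roll number (lower first): Romero (215) before Adeyemi and Nguyen (522).
Among Adeyemi and Nguyen, alphabetically by surname: Adeyemi before Nguyen.
Order: Salazar, Chaudhari, Lindqvist, Novak, Osei, Mendoza, Delgado, Romero, Adeyemi, Nguyen.

Adeyemi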